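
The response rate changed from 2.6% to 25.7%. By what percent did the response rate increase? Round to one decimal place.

888.5%

The change is 25.7 − 2.6 = 23.1 percentage points.
Relative to the original 2.6%, that is 23.1 ÷ 2.6 ≈ 888.5%.
So the response rate rose by 888.5%.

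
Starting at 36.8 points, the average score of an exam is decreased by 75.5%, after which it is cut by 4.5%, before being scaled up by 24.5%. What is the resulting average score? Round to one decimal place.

10.7 points

After the 75.5% decrease: 36.8 × 0.245 = 9.016.
Apply the 4.5% decrease: 9.016 × 0.955 = 8.61028.
After the 24.5% increase: 8.61028 × 1.245 = 10.7197986 ≈ 10.7.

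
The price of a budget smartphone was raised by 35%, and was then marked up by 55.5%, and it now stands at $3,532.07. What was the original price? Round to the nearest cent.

The overall multiplier applied was 1.35 × 1.555 = 2.09925.
So the original price was $3,532.07 ÷ 2.09925 ≈ $1,682.54.

$1,682.54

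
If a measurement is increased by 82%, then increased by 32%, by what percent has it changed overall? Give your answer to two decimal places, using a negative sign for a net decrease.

140.24%

The combined multiplier is 1.82 × 1.32 = 2.4024.
That corresponds to an increase of 140.24%.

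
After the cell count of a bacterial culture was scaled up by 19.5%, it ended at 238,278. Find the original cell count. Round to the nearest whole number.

The overall multiplier applied was 1.195.
So the original cell count was 238,278 ÷ 1.195 ≈ 199,396.

199,396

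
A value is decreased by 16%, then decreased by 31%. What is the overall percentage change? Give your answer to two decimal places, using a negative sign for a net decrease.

-42.04%

The combined multiplier is 0.84 × 0.69 = 0.5796.
That corresponds to a decrease of 42.04%.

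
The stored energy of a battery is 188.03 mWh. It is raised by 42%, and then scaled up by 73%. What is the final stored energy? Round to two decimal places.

461.91 mWh

Each change multiplies by a factor: 1.42 × 1.73 = 2.4566.
188.03 × 2.4566 = 461.914498 ≈ 461.91.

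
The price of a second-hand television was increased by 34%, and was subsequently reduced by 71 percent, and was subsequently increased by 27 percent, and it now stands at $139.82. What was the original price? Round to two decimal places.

Undoing the 27% increase: $139.82 ÷ 1.27 ≈ $110.094488.
Undoing the 71% decrease: $110.094488 ÷ 0.29 ≈ $379.636166.
Undoing the 34% increase: $379.636166 ÷ 1.34 ≈ $283.31.

$283.31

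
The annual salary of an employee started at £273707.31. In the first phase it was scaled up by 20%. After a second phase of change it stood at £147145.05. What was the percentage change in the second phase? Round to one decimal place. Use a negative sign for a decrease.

After the first phase: £273707.31 × 1.2 = £328448.772.
Second-phase multiplier: £147145.05 ÷ £328448.772 ≈ 0.448.
That is a change of -55.2%.

-55.2%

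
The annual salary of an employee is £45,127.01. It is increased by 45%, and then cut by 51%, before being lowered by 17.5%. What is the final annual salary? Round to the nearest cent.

£26,451.76

Each change multiplies by a factor: 1.45 × 0.49 × 0.825 = 0.5861625.
£45,127.01 × 0.5861625 = £26451.760999125 ≈ £26,451.76.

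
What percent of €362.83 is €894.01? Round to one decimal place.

€894.01 ÷ €362.83 ≈ 246.4%.

246.4%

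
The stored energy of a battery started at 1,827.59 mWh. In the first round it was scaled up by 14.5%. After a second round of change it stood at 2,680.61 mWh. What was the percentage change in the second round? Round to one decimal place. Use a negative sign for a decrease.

28.1%

After the first round: 1,827.59 × 1.145 = 2092.59055.
Second-round multiplier: 2,680.61 ÷ 2092.59055 ≈ 1.281.
That is a change of 28.1%.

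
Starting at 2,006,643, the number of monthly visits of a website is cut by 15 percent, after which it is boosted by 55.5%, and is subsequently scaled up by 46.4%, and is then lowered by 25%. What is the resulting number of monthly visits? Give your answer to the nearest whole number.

2,912,204

Each change multiplies by a factor: 0.85 × 1.555 × 1.464 × 0.75 = 1.4512815.
2,006,643 × 1.4512815 = 2912203.8630045 ≈ 2,912,204.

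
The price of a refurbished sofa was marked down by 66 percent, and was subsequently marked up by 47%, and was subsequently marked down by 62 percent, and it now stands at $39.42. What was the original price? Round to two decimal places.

$207.56

Undoing the 62% decrease: $39.42 ÷ 0.38 ≈ $103.736842.
Undoing the 47% increase: $103.736842 ÷ 1.47 ≈ $70.56928.
Undoing the 66% decrease: $70.56928 ÷ 0.34 ≈ $207.56.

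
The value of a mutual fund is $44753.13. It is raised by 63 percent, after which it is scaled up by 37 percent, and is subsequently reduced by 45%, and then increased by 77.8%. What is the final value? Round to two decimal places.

$97729.58

After the 63% increase: $44753.13 × 1.63 = $72947.6019.
After the 37% increase: $72947.6019 × 1.37 = $99938.214603.
Apply the 45% decrease: $99938.214603 × 0.55 = $54966.01803165.
77.8% increase: $54966.01803165 × 1.778 = $97729.5800602737 ≈ $97729.58.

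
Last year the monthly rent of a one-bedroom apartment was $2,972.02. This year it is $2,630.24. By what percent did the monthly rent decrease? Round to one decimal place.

11.5%

Change: $2,630.24 − $2,972.02 = -$341.78.
Relative to the original: -$341.78 ÷ $2,972.02 ≈ -11.5%.
So the monthly rent decreased by 11.5%.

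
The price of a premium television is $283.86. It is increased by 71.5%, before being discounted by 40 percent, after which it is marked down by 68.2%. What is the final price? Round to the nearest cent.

Each change multiplies by a factor: 1.715 × 0.6 × 0.318 = 0.327222.
$283.86 × 0.327222 = $92.88523692 ≈ $92.89.

$92.89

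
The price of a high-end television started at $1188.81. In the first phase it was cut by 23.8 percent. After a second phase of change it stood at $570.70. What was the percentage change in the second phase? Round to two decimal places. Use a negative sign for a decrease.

-37.00%

After the first phase: $1188.81 × 0.762 = $905.87322.
Second-phase multiplier: $570.70 ÷ $905.87322 ≈ 0.63.
That is a change of -37.00%.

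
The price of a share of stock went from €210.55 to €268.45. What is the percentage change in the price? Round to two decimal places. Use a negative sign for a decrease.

27.50%

Change: €268.45 − €210.55 = €57.90.
Relative to the original: €57.90 ÷ €210.55 ≈ 27.50%.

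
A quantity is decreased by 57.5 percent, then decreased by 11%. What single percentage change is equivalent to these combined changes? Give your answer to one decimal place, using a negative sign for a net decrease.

-62.2%

A 57.5% decrease multiplies by 0.425.
Then an 11% decrease: 0.425 × 0.89 = 0.37825.
Overall factor 0.37825, i.e. -62.2%.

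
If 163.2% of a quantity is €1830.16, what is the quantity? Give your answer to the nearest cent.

€1830.16 ÷ 1.632 ≈ €1121.42.

€1121.42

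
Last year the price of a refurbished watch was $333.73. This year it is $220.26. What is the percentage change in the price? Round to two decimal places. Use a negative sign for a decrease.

Change: $220.26 − $333.73 = -$113.47.
Relative to the original: -$113.47 ÷ $333.73 ≈ -34.00%.

-34.00%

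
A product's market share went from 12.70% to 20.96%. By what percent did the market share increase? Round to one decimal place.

The change is 20.96 − 12.70 = 8.26 percentage points.
Relative to the original 12.70%, that is 8.26 ÷ 12.70 ≈ 65.0%.
So the market share rose by 65.0%.

65.0%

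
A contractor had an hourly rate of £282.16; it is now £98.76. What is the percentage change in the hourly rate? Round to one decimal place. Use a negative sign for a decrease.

Change: £98.76 − £282.16 = -£183.40.
Relative to the original: -£183.40 ÷ £282.16 ≈ -65.0%.

-65.0%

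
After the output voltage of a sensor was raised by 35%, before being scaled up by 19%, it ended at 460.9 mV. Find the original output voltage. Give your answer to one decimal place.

286.9 mV

Undoing the 19% increase: 460.9 ÷ 1.19 ≈ 387.310924.
Undoing the 35% increase: 387.310924 ÷ 1.35 ≈ 286.9 mV.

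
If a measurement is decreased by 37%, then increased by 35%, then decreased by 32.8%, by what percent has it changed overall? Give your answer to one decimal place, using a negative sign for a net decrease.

A 37% decrease multiplies by 0.63.
Then a 35% increase: 0.63 × 1.35 = 0.8505.
Then a 32.8% decrease: 0.8505 × 0.672 = 0.571536.
Overall factor 0.571536, i.e. -42.8%.

-42.8%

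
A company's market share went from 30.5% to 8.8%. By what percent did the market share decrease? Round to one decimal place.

The change is 8.8 − 30.5 = -21.7 percentage points.
Relative to the original 30.5%, that is -21.7 ÷ 30.5 ≈ -71.1%.
So the market share fell by 71.1%.

71.1%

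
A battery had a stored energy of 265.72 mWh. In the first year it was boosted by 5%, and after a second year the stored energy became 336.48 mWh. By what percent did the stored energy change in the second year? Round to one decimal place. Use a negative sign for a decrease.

20.6%

After the first year: 265.72 × 1.05 = 279.006.
Second-year multiplier: 336.48 ÷ 279.006 ≈ 1.206.
That is a change of 20.6%.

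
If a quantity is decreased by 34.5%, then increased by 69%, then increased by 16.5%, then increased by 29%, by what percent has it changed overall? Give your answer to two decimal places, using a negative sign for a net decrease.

A 34.5% decrease multiplies by 0.655.
Then a 69% increase: 0.655 × 1.69 = 1.10695.
Then a 16.5% increase: 1.10695 × 1.165 = 1.28959675.
Then a 29% increase: 1.28959675 × 1.29 = 1.6635798075.
Overall factor 1.6635798075, i.e. 66.36%.

66.36%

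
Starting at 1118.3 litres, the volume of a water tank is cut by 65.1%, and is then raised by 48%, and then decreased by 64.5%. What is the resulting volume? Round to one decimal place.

205.1 litres

Each change multiplies by a factor: 0.349 × 1.48 × 0.355 = 0.1833646.
1118.3 × 0.1833646 = 205.05663218 ≈ 205.1.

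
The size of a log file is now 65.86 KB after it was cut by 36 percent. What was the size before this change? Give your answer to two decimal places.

The overall multiplier applied was 0.64.
So the original size was 65.86 ÷ 0.64 ≈ 102.91 KB.

102.91 KB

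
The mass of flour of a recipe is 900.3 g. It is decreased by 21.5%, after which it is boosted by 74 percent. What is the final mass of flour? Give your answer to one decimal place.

1229.7 g

Each change multiplies by a factor: 0.785 × 1.74 = 1.3659.
900.3 × 1.3659 = 1229.71977 ≈ 1229.7.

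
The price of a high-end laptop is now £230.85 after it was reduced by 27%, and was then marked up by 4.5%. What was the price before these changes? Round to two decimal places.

Undoing the 4.5% increase: £230.85 ÷ 1.045 ≈ £220.909091.
Undoing the 27% decrease: £220.909091 ÷ 0.73 ≈ £302.62.

£302.62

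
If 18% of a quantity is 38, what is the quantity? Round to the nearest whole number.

38 ÷ 0.18 ≈ 211.

211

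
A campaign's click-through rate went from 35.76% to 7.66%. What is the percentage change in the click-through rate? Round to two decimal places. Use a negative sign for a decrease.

-78.58%

The change is 7.66 − 35.76 = -28.10 percentage points.
Relative to the original 35.76%, that is -28.10 ÷ 35.76 ≈ -78.58%.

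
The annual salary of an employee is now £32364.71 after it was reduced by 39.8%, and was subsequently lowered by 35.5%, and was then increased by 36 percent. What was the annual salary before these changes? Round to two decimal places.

The overall multiplier applied was 0.602 × 0.645 × 1.36 = 0.5280744.
So the original annual salary was £32364.71 ÷ 0.5280744 ≈ £61288.16.

£61288.16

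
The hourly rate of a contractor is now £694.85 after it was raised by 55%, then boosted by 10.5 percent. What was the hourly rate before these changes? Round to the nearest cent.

The overall multiplier applied was 1.55 × 1.105 = 1.71275.
So the original hourly rate was £694.85 ÷ 1.71275 ≈ £405.69.

£405.69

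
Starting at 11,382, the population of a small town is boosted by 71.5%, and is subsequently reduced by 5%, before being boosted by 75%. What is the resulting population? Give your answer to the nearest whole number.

32,452

Apply the 71.5% increase: 11,382 × 1.715 = 19520.13.
5% decrease: 19520.13 × 0.95 = 18544.1235.
Apply the 75% increase: 18544.1235 × 1.75 = 32452.216125 ≈ 32,452.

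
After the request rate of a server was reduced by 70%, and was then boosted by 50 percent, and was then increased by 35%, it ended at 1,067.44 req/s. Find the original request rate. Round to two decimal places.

The overall multiplier applied was 0.3 × 1.5 × 1.35 = 0.6075.
So the original request rate was 1,067.44 ÷ 0.6075 ≈ 1,757.10 req/s.

1,757.10 req/s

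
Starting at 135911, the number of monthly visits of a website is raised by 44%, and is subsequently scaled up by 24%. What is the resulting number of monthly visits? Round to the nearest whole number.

242683

Apply the 44% increase: 135911 × 1.44 = 195711.84.
After the 24% increase: 195711.84 × 1.24 = 242682.6816 ≈ 242683.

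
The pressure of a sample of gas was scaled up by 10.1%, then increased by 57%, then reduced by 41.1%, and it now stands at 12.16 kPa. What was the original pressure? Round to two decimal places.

Undoing the 41.1% decrease: 12.16 ÷ 0.589 ≈ 20.645161.
Undoing the 57% increase: 20.645161 ÷ 1.57 ≈ 13.149784.
Undoing the 10.1% increase: 13.149784 ÷ 1.101 ≈ 11.94 kPa.

11.94 kPa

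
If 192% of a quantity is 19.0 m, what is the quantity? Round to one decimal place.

9.9 m

19.0 m ÷ 1.92 ≈ 9.9 m.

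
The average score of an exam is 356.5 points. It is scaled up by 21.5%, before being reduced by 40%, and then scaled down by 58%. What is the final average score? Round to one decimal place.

109.2 points

Apply the 21.5% increase: 356.5 × 1.215 = 433.1475.
After the 40% decrease: 433.1475 × 0.6 = 259.8885.
Apply the 58% decrease: 259.8885 × 0.42 = 109.15317 ≈ 109.2.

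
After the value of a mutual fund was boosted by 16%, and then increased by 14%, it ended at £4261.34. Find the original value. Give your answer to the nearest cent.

The overall multiplier applied was 1.16 × 1.14 = 1.3224.
So the original value was £4261.34 ÷ 1.3224 ≈ £3222.43.

£3222.43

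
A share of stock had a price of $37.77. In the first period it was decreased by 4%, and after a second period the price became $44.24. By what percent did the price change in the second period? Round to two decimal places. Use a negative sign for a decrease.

After the first period: $37.77 × 0.96 = $36.2592.
Second-period multiplier: $44.24 ÷ $36.2592 ≈ 1.220104.
That is a change of 22.01%.

22.01%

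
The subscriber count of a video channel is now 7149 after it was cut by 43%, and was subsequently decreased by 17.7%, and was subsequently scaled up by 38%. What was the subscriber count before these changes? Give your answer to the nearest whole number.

Undoing the 38% increase: 7149 ÷ 1.38 ≈ 5180.434783.
Undoing the 17.7% decrease: 5180.434783 ÷ 0.823 ≈ 6294.574463.
Undoing the 43% decrease: 6294.574463 ÷ 0.57 ≈ 11043.

11043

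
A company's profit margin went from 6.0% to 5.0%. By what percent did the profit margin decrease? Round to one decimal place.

16.7%

The change is 5.0 − 6.0 = -1.0 percentage points.
Relative to the original 6.0%, that is -1.0 ÷ 6.0 ≈ -16.7%.
So the profit margin fell by 16.7%.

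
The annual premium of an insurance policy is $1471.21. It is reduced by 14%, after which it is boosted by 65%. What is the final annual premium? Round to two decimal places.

14% decrease: $1471.21 × 0.86 = $1265.2406.
65% increase: $1265.2406 × 1.65 = $2087.64699 ≈ $2087.65.

$2087.65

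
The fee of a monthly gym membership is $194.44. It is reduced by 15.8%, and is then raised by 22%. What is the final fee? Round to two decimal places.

$199.74

Apply the 15.8% decrease: $194.44 × 0.842 = $163.71848.
22% increase: $163.71848 × 1.22 = $199.7365456 ≈ $199.74.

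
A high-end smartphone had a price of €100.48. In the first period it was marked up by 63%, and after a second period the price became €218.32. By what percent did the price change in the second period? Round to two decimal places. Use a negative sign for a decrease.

After the first period: €100.48 × 1.63 = €163.7824.
Second-period multiplier: €218.32 ÷ €163.7824 ≈ 1.332988.
That is a change of 33.30%.

33.30%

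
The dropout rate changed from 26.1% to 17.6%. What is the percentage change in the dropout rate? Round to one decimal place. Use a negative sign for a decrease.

The change is 17.6 − 26.1 = -8.5 percentage points.
Relative to the original 26.1%, that is -8.5 ÷ 26.1 ≈ -32.6%.

-32.6%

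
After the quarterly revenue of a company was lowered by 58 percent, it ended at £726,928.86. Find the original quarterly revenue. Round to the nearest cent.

The overall multiplier applied was 0.42.
So the original quarterly revenue was £726,928.86 ÷ 0.42 = £1,730,783.00.

£1,730,783.00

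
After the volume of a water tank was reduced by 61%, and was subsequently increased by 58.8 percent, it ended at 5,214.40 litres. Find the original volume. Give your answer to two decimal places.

The overall multiplier applied was 0.39 × 1.588 = 0.61932.
So the original volume was 5,214.40 ÷ 0.61932 ≈ 8,419.56 litres.

8,419.56 litres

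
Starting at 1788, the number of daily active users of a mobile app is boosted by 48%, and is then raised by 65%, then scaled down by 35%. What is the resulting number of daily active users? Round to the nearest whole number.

2838

Each change multiplies by a factor: 1.48 × 1.65 × 0.65 = 1.5873.
1788 × 1.5873 = 2838.0924 ≈ 2838.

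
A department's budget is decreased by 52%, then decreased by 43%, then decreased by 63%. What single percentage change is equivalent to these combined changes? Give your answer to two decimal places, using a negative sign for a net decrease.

-89.88%

A 52% decrease multiplies by 0.48.
Then a 43% decrease: 0.48 × 0.57 = 0.2736.
Then a 63% decrease: 0.2736 × 0.37 = 0.101232.
Overall factor 0.101232, i.e. -89.88%.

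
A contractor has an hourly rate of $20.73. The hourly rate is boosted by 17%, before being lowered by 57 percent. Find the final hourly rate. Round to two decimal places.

17% increase: $20.73 × 1.17 = $24.2541.
57% decrease: $24.2541 × 0.43 = $10.429263 ≈ $10.43.

$10.43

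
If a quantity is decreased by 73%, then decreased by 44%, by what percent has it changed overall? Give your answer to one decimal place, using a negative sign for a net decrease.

-84.9%

The combined multiplier is 0.27 × 0.56 = 0.1512.
That corresponds to a decrease of 84.9%.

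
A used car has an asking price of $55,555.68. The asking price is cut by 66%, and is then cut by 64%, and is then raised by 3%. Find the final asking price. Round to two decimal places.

$7,004.02

66% decrease: $55,555.68 × 0.34 = $18888.9312.
64% decrease: $18888.9312 × 0.36 = $6800.015232.
Apply the 3% increase: $6800.015232 × 1.03 = $7004.01568896 ≈ $7,004.02.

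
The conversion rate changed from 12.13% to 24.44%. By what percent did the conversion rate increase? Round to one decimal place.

101.5%

The change is 24.44 − 12.13 = 12.31 percentage points.
Relative to the original 12.13%, that is 12.31 ÷ 12.13 ≈ 101.5%.
So the conversion rate rose by 101.5%.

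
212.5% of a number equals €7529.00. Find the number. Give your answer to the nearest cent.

€3543.06

€7529.00 ÷ 2.125 ≈ €3543.06.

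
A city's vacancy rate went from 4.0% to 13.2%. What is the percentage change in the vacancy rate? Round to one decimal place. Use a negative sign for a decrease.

230.0%

The change is 13.2 − 4.0 = 9.2 percentage points.
Relative to the original 4.0%, that is 9.2 ÷ 4.0 = 230.0%.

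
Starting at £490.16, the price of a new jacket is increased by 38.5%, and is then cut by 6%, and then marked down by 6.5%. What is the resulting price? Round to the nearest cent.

Each change multiplies by a factor: 1.385 × 0.94 × 0.935 = 1.2172765.
£490.16 × 1.2172765 = £596.66024924 ≈ £596.66.

£596.66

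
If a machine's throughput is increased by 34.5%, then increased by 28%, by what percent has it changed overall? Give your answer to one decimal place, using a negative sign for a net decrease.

72.2%

The combined multiplier is 1.345 × 1.28 = 1.7216.
That corresponds to an increase of 72.2%.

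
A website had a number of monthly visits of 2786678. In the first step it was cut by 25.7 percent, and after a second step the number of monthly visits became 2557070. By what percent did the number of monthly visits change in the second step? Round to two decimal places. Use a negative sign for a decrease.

23.50%

After the first step: 2786678 × 0.743 = 2070501.754.
Second-step multiplier: 2557070 ÷ 2070501.754 ≈ 1.235.
That is a change of 23.50%.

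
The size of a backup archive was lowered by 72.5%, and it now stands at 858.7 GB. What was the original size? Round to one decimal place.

The overall multiplier applied was 0.275.
So the original size was 858.7 ÷ 0.275 ≈ 3122.5 GB.

3122.5 GB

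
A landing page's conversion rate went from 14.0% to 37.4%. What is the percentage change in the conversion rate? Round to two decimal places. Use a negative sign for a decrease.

167.14%

The change is 37.4 − 14.0 = 23.4 percentage points.
Relative to the original 14.0%, that is 23.4 ÷ 14.0 ≈ 167.14%.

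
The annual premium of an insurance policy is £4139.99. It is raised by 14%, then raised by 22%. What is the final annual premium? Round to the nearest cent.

Each change multiplies by a factor: 1.14 × 1.22 = 1.3908.
£4139.99 × 1.3908 = £5757.898092 ≈ £5757.90.

£5757.90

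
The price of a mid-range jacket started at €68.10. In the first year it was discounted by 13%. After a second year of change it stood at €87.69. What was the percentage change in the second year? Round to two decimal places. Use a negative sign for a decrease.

48.01%

After the first year: €68.10 × 0.87 = €59.247.
Second-year multiplier: €87.69 ÷ €59.247 ≈ 1.480075.
That is a change of 48.01%.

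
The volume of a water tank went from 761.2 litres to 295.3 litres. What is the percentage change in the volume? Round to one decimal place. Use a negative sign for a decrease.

Change: 295.3 − 761.2 = -465.9.
Relative to the original: -465.9 ÷ 761.2 ≈ -61.2%.

-61.2%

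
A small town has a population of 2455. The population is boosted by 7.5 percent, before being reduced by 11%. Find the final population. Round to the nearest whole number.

Apply the 7.5% increase: 2455 × 1.075 = 2639.125.
11% decrease: 2639.125 × 0.89 = 2348.82125 ≈ 2349.

2349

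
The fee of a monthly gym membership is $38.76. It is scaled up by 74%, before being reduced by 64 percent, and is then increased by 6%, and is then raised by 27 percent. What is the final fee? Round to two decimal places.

$32.68

Each change multiplies by a factor: 1.74 × 0.36 × 1.06 × 1.27 = 0.84325968.
$38.76 × 0.84325968 = $32.6847451968 ≈ $32.68.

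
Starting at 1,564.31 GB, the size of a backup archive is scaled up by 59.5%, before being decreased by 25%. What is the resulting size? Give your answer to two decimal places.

1,871.31 GB

Each change multiplies by a factor: 1.595 × 0.75 = 1.19625.
1,564.31 × 1.19625 = 1871.3058375 ≈ 1,871.31.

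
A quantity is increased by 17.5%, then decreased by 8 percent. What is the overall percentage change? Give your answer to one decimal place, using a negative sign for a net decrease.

A 17.5% increase multiplies by 1.175.
Then an 8% decrease: 1.175 × 0.92 = 1.081.
Overall factor 1.081, i.e. 8.1%.

8.1%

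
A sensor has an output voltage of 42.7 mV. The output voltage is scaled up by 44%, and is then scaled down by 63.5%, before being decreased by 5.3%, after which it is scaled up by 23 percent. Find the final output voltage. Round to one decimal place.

Each change multiplies by a factor: 1.44 × 0.365 × 0.947 × 1.23 = 0.612224136.
42.7 × 0.612224136 = 26.1419706072 ≈ 26.1.

26.1 mV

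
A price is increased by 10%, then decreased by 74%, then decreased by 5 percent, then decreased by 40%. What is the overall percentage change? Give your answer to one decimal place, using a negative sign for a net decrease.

-83.7%

The combined multiplier is 1.1 × 0.26 × 0.95 × 0.6 = 0.16302.
That corresponds to a decrease of 83.7%.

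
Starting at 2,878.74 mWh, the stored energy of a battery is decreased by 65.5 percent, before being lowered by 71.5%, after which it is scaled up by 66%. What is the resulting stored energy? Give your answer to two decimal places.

65.5% decrease: 2,878.74 × 0.345 = 993.1653.
71.5% decrease: 993.1653 × 0.285 = 283.0521105.
After the 66% increase: 283.0521105 × 1.66 = 469.86650343 ≈ 469.87.

469.87 mWh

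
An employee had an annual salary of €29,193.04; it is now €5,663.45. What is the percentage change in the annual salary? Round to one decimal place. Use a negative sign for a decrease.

-80.6%

Change: €5,663.45 − €29,193.04 = -€23,529.59.
Relative to the original: -€23,529.59 ÷ €29,193.04 ≈ -80.6%.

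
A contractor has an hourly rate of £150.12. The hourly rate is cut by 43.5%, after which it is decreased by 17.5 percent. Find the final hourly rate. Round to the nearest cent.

£69.97

After the 43.5% decrease: £150.12 × 0.565 = £84.8178.
After the 17.5% decrease: £84.8178 × 0.825 = £69.974685 ≈ £69.97.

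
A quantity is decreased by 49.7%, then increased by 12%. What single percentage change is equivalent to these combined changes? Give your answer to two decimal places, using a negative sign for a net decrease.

-43.66%

A 49.7% decrease multiplies by 0.503.
Then a 12% increase: 0.503 × 1.12 = 0.56336.
Overall factor 0.56336, i.e. -43.66%.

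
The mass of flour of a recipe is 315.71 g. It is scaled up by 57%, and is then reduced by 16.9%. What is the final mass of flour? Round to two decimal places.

411.90 g

Each change multiplies by a factor: 1.57 × 0.831 = 1.30467.
315.71 × 1.30467 = 411.8973657 ≈ 411.90.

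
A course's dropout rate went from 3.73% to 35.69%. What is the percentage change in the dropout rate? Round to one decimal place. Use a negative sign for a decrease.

856.8%

The change is 35.69 − 3.73 = 31.96 percentage points.
Relative to the original 3.73%, that is 31.96 ÷ 3.73 ≈ 856.8%.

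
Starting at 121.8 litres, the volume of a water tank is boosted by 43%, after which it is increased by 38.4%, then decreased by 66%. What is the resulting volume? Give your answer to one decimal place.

82.0 litres

Each change multiplies by a factor: 1.43 × 1.384 × 0.34 = 0.6729008.
121.8 × 0.6729008 = 81.95931744 ≈ 82.0.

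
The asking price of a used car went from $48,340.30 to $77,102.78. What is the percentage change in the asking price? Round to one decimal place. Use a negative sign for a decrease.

59.5%

Change: $77,102.78 − $48,340.30 = $28,762.48.
Relative to the original: $28,762.48 ÷ $48,340.30 ≈ 59.5%.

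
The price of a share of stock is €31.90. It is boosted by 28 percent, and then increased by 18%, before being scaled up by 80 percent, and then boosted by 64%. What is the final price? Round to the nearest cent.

€142.23

28% increase: €31.90 × 1.28 = €40.832.
After the 18% increase: €40.832 × 1.18 = €48.18176.
After the 80% increase: €48.18176 × 1.8 = €86.727168.
64% increase: €86.727168 × 1.64 = €142.23255552 ≈ €142.23.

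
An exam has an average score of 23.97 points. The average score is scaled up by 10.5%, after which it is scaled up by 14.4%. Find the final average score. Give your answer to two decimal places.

Each change multiplies by a factor: 1.105 × 1.144 = 1.26412.
23.97 × 1.26412 = 30.3009564 ≈ 30.30.

30.30 points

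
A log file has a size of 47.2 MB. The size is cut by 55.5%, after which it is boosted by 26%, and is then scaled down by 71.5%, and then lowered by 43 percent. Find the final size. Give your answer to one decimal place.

Apply the 55.5% decrease: 47.2 × 0.445 = 21.004.
After the 26% increase: 21.004 × 1.26 = 26.46504.
71.5% decrease: 26.46504 × 0.285 = 7.5425364.
After the 43% decrease: 7.5425364 × 0.57 = 4.299245748 ≈ 4.3.

4.3 MB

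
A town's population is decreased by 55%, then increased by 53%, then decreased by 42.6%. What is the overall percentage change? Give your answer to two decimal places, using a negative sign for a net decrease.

-60.48%

The combined multiplier is 0.45 × 1.53 × 0.574 = 0.395199.
That corresponds to a decrease of 60.48%.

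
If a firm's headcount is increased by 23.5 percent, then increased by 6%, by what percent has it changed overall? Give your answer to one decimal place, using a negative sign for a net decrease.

30.9%

The combined multiplier is 1.235 × 1.06 = 1.3091.
That corresponds to an increase of 30.9%.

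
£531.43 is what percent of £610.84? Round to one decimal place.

£531.43 ÷ £610.84 ≈ 87.0%.

87.0%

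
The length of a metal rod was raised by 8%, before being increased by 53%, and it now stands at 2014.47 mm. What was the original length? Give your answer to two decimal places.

Undoing the 53% increase: 2014.47 ÷ 1.53 ≈ 1316.647059.
Undoing the 8% increase: 1316.647059 ÷ 1.08 ≈ 1219.12 mm.

1219.12 mm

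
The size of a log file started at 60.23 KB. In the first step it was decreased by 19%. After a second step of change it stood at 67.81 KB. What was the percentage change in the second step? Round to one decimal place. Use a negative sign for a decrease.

After the first step: 60.23 × 0.81 = 48.7863.
Second-step multiplier: 67.81 ÷ 48.7863 ≈ 1.38994.
That is a change of 39.0%.

39.0%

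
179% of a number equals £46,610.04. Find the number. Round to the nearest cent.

£26,039.13

£46,610.04 ÷ 1.79 ≈ £26,039.13.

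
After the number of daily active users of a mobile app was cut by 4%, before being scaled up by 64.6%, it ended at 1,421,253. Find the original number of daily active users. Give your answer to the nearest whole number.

The overall multiplier applied was 0.96 × 1.646 = 1.58016.
So the original number of daily active users was 1,421,253 ÷ 1.58016 ≈ 899,436.

899,436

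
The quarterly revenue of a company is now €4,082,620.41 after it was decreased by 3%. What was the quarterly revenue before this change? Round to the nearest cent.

The overall multiplier applied was 0.97.
So the original quarterly revenue was €4,082,620.41 ÷ 0.97 ≈ €4,208,887.02.

€4,208,887.02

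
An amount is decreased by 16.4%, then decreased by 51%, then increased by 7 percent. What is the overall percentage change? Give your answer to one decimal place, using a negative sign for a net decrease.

A 16.4% decrease multiplies by 0.836.
Then a 51% decrease: 0.836 × 0.49 = 0.40964.
Then a 7% increase: 0.40964 × 1.07 = 0.4383148.
Overall factor 0.4383148, i.e. -56.2%.

-56.2%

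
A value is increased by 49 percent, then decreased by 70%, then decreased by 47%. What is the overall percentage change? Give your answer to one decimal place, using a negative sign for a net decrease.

-76.3%

A 49% increase multiplies by 1.49.
Then a 70% decrease: 1.49 × 0.3 = 0.447.
Then a 47% decrease: 0.447 × 0.53 = 0.23691.
Overall factor 0.23691, i.e. -76.3%.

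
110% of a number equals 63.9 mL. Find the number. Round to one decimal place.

63.9 mL ÷ 1.1 ≈ 58.1 mL.

58.1 mL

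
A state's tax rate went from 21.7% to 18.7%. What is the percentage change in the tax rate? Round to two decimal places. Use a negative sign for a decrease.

-13.82%

The change is 18.7 − 21.7 = -3.0 percentage points.
Relative to the original 21.7%, that is -3.0 ÷ 21.7 ≈ -13.82%.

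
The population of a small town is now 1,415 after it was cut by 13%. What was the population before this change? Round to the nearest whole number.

1,626

The overall multiplier applied was 0.87.
So the original population was 1,415 ÷ 0.87 ≈ 1,626.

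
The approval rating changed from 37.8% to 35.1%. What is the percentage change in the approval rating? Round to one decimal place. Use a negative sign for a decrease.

The change is 35.1 − 37.8 = -2.7 percentage points.
Relative to the original 37.8%, that is -2.7 ÷ 37.8 ≈ -7.1%.

-7.1%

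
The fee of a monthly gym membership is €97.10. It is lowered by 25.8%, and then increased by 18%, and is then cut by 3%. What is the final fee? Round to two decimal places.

€82.47

25.8% decrease: €97.10 × 0.742 = €72.0482.
Apply the 18% increase: €72.0482 × 1.18 = €85.016876.
3% decrease: €85.016876 × 0.97 = €82.46636972 ≈ €82.47.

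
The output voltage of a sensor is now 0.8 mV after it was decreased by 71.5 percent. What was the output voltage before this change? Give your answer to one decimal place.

2.8 mV

The overall multiplier applied was 0.285.
So the original output voltage was 0.8 ÷ 0.285 ≈ 2.8 mV.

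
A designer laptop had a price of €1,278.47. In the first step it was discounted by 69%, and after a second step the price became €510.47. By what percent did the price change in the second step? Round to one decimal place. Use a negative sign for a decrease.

After the first step: €1,278.47 × 0.31 = €396.3257.
Second-step multiplier: €510.47 ÷ €396.3257 ≈ 1.28801.
That is a change of 28.8%.

28.8%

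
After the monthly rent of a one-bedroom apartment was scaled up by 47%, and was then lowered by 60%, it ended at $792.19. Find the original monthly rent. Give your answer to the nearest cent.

The overall multiplier applied was 1.47 × 0.4 = 0.588.
So the original monthly rent was $792.19 ÷ 0.588 ≈ $1347.26.

$1347.26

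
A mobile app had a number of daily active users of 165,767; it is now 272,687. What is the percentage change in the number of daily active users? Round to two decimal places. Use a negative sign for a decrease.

64.50%

Change: 272,687 − 165,767 = 106,920.
Relative to the original: 106,920 ÷ 165,767 ≈ 64.50%.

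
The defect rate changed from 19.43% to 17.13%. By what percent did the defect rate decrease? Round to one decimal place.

The change is 17.13 − 19.43 = -2.30 percentage points.
Relative to the original 19.43%, that is -2.30 ÷ 19.43 ≈ -11.8%.
So the defect rate fell by 11.8%.

11.8%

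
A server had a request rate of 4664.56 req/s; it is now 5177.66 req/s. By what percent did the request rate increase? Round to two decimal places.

Change: 5177.66 − 4664.56 = 513.10.
Relative to the original: 513.10 ÷ 4664.56 ≈ 11.00%.
So the request rate increased by 11.00%.

11.00%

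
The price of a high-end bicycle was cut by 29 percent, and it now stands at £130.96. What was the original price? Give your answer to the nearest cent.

The overall multiplier applied was 0.71.
So the original price was £130.96 ÷ 0.71 ≈ £184.45.

£184.45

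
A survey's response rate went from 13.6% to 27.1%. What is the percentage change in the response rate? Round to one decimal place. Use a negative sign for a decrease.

The change is 27.1 − 13.6 = 13.5 percentage points.
Relative to the original 13.6%, that is 13.5 ÷ 13.6 ≈ 99.3%.

99.3%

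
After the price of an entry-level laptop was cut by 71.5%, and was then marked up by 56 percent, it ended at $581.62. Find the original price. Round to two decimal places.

Undoing the 56% increase: $581.62 ÷ 1.56 ≈ $372.833333.
Undoing the 71.5% decrease: $372.833333 ÷ 0.285 ≈ $1308.19.

$1308.19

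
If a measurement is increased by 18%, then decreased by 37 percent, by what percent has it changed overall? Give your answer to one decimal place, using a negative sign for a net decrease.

An 18% increase multiplies by 1.18.
Then a 37% decrease: 1.18 × 0.63 = 0.7434.
Overall factor 0.7434, i.e. -25.7%.

-25.7%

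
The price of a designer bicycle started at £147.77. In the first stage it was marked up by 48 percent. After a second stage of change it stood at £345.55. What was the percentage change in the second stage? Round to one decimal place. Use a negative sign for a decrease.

58.0%

After the first stage: £147.77 × 1.48 = £218.6996.
Second-stage multiplier: £345.55 ÷ £218.6996 ≈ 1.58002.
That is a change of 58.0%.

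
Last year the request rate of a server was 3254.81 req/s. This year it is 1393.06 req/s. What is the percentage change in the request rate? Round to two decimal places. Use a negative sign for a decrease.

Change: 1393.06 − 3254.81 = -1861.75.
Relative to the original: -1861.75 ÷ 3254.81 ≈ -57.20%.

-57.20%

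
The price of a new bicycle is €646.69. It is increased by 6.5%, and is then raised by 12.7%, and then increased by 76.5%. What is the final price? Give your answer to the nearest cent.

€1369.98

Each change multiplies by a factor: 1.065 × 1.127 × 1.765 = 2.118450075.
€646.69 × 2.118450075 = €1369.98047900175 ≈ €1369.98.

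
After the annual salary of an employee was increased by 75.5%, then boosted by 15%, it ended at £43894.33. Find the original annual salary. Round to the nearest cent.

Undoing the 15% increase: £43894.33 ÷ 1.15 ≈ £38168.982609.
Undoing the 75.5% increase: £38168.982609 ÷ 1.755 ≈ £21748.71.

£21748.71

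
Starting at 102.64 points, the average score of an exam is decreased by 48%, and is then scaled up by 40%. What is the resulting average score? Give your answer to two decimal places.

Each change multiplies by a factor: 0.52 × 1.4 = 0.728.
102.64 × 0.728 = 74.72192 ≈ 74.72.

74.72 points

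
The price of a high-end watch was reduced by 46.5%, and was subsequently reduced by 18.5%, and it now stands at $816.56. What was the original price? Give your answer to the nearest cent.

Undoing the 18.5% decrease: $816.56 ÷ 0.815 ≈ $1001.91411.
Undoing the 46.5% decrease: $1001.91411 ÷ 0.535 ≈ $1,872.74.

$1,872.74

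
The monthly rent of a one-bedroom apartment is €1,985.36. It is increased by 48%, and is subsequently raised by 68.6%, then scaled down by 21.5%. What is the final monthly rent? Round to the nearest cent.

Apply the 48% increase: €1,985.36 × 1.48 = €2938.3328.
Apply the 68.6% increase: €2938.3328 × 1.686 = €4954.0291008.
After the 21.5% decrease: €4954.0291008 × 0.785 = €3888.912844128 ≈ €3,888.91.

€3,888.91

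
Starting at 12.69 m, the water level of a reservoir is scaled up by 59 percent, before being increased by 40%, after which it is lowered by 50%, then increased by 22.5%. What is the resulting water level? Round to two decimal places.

17.30 m

59% increase: 12.69 × 1.59 = 20.1771.
After the 40% increase: 20.1771 × 1.4 = 28.24794.
50% decrease: 28.24794 × 0.5 = 14.12397.
Apply the 22.5% increase: 14.12397 × 1.225 = 17.30186325 ≈ 17.30.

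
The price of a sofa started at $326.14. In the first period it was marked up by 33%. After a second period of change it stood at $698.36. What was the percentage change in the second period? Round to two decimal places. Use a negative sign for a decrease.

After the first period: $326.14 × 1.33 = $433.7662.
Second-period multiplier: $698.36 ÷ $433.7662 ≈ 1.609992.
That is a change of 61.00%.

61.00%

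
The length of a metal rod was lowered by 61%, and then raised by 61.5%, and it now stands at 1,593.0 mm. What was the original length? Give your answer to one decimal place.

The overall multiplier applied was 0.39 × 1.615 = 0.62985.
So the original length was 1,593.0 ÷ 0.62985 ≈ 2,529.2 mm.

2,529.2 mm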